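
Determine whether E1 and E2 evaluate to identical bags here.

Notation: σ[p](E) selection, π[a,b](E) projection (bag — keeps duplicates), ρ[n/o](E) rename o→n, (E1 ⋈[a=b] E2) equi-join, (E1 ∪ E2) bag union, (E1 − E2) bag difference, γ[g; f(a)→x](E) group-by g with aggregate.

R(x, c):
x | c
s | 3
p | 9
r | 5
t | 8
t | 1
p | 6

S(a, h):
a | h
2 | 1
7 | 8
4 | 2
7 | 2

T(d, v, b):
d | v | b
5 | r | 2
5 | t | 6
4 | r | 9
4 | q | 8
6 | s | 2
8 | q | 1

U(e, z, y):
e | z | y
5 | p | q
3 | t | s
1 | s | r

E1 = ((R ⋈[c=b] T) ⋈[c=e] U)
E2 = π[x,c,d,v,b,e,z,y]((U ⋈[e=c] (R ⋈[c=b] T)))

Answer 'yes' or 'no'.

E1 per-node cardinality:
  R → 6
  T → 6
  (R ⋈[c=b] T) → 4
  U → 3
  ((R ⋈[c=b] T) ⋈[c=e] U) → 1
E2 per-node cardinality:
  U → 3
  R → 6
  T → 6
  (R ⋈[c=b] T) → 4
  (U ⋈[e=c] (R ⋈[c=b] T)) → 1
  π[x,c,d,v,b,e,z,y]((U ⋈[e=c] (R ⋈[c=b] T))) → 1

E1 and E2 produce the same multiset:
x | c | d | v | b | e | z | y
t | 1 | 8 | q | 1 | 1 | s | r

yes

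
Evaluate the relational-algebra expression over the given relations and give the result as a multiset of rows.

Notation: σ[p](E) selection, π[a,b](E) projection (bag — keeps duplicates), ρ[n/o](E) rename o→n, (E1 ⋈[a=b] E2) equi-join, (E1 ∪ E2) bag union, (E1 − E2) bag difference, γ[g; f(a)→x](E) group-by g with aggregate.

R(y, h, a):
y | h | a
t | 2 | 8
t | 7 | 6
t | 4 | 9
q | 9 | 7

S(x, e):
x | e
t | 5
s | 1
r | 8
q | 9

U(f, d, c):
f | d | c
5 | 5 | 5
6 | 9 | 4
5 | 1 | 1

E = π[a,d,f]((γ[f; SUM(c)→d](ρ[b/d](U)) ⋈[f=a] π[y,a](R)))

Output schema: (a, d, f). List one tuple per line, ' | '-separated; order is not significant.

Subexpression sizes:
  U → 3
  ρ[b/d](U) → 3
  γ[f; SUM(c)→d](ρ[b/d](U)) → 2
  R → 4
  π[y,a](R) → 4
  (γ[f; SUM(c)→d](ρ[b/d](U)) ⋈[f=a] π[y,a](R)) → 1
  π[a,d,f]((γ[f; SUM(c)→d](ρ[b/d](U)) ⋈[f=a] π[y,a](R))) → 1

== RESULT ==
a | d | f
6 | 4 | 6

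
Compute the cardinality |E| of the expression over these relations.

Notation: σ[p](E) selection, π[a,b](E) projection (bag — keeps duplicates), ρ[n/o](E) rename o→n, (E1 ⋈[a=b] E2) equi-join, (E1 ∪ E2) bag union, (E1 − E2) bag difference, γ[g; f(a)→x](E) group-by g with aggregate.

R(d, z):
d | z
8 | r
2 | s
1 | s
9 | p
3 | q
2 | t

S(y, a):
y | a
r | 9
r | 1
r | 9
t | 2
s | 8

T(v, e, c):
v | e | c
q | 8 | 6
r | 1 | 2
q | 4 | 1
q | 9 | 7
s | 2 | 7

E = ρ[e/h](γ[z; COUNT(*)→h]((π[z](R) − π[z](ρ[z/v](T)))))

Row counts bottom-up:
  R → 6
  π[z](R) → 6
  T → 5
  ρ[z/v](T) → 5
  π[z](ρ[z/v](T)) → 5
  (π[z](R) − π[z](ρ[z/v](T))) → 3
  γ[z; COUNT(*)→h]((π[z](R) − π[z](ρ[z/v](T)))) → 3
  ρ[e/h](γ[z; COUNT(*)→h]((π[z](R) − π[z](ρ[z/v](T))))) → 3

|E| = 3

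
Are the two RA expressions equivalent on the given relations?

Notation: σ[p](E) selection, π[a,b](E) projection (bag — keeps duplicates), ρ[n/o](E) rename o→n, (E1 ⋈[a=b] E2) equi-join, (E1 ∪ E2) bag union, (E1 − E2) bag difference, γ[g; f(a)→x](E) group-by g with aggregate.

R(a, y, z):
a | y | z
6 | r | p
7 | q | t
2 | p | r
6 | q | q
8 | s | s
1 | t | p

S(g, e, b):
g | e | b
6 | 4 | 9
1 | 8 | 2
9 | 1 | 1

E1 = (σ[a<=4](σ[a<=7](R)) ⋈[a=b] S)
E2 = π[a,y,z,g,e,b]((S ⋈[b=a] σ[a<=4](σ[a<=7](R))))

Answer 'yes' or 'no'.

E1 subexpression sizes:
  R → 6
  σ[a<=7](R) → 5
  σ[a<=4](σ[a<=7](R)) → 2
  S → 3
  (σ[a<=4](σ[a<=7](R)) ⋈[a=b] S) → 2
E2 subexpression sizes:
  S → 3
  R → 6
  σ[a<=7](R) → 5
  σ[a<=4](σ[a<=7](R)) → 2
  (S ⋈[b=a] σ[a<=4](σ[a<=7](R))) → 2
  π[a,y,z,g,e,b]((S ⋈[b=a] σ[a<=4](σ[a<=7](R)))) → 2

E1 and E2 produce the same multiset:
a | y | z | g | e | b
1 | t | p | 9 | 1 | 1
2 | p | r | 1 | 8 | 2

yes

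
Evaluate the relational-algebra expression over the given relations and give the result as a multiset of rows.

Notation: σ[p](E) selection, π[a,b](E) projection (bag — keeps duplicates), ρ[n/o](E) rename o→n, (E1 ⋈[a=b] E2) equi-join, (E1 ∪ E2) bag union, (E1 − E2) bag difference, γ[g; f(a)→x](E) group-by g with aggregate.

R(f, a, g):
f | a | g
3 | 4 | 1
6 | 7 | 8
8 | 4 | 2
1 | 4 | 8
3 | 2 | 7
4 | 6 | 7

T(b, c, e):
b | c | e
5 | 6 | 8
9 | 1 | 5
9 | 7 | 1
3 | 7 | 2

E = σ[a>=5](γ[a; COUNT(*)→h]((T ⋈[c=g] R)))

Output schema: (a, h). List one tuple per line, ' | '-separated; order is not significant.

Per-node cardinality:
  T → 4
  R → 6
  (T ⋈[c=g] R) → 5
  γ[a; COUNT(*)→h]((T ⋈[c=g] R)) → 3
  σ[a>=5](γ[a; COUNT(*)→h]((T ⋈[c=g] R))) → 1

== RESULT ==
a | h
6 | 2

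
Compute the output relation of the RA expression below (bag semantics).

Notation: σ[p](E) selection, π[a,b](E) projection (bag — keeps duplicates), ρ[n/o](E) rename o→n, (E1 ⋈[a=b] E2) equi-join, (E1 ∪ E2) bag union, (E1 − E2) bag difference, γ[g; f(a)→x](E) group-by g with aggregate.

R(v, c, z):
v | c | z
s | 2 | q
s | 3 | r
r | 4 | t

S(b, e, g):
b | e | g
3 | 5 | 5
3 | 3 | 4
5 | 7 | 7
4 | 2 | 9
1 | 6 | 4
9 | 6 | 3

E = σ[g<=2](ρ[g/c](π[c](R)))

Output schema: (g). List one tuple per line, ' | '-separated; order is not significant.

Row counts bottom-up:
  R → 3
  π[c](R) → 3
  ρ[g/c](π[c](R)) → 3
  σ[g<=2](ρ[g/c](π[c](R))) → 1

== RESULT ==
g
2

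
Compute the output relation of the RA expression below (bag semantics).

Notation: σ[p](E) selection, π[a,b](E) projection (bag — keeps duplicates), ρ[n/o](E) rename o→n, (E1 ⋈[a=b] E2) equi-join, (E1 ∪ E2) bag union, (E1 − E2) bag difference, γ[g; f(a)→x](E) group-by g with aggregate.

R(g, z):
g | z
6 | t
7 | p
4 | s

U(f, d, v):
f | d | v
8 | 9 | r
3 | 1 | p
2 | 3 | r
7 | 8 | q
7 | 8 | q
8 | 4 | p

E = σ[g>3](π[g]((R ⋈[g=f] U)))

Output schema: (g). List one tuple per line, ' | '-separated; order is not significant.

Subexpression sizes:
  R → 3
  U → 6
  (R ⋈[g=f] U) → 2
  π[g]((R ⋈[g=f] U)) → 2
  σ[g>3](π[g]((R ⋈[g=f] U))) → 2

== RESULT ==
g
7
7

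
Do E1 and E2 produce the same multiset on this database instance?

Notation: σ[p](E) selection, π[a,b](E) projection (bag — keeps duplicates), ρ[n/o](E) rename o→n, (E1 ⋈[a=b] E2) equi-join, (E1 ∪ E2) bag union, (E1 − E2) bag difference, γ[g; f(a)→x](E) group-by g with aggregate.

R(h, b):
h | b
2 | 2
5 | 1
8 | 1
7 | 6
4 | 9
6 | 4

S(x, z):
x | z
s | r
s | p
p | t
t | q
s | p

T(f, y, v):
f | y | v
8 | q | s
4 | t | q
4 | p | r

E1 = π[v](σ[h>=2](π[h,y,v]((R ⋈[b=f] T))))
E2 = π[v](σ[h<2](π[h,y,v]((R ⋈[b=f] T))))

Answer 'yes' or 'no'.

E1 row counts bottom-up:
  R → 6
  T → 3
  (R ⋈[b=f] T) → 2
  π[h,y,v]((R ⋈[b=f] T)) → 2
  σ[h>=2](π[h,y,v]((R ⋈[b=f] T))) → 2
  π[v](σ[h>=2](π[h,y,v]((R ⋈[b=f] T)))) → 2
E2 row counts bottom-up:
  R → 6
  T → 3
  (R ⋈[b=f] T) → 2
  π[h,y,v]((R ⋈[b=f] T)) → 2
  σ[h<2](π[h,y,v]((R ⋈[b=f] T))) → 0
  π[v](σ[h<2](π[h,y,v]((R ⋈[b=f] T)))) → 0

E1 result:
v
q
r
E2 result:
v
(0 rows)
Witness: ('q',) appears 1× in E1 but 0× in E2.

no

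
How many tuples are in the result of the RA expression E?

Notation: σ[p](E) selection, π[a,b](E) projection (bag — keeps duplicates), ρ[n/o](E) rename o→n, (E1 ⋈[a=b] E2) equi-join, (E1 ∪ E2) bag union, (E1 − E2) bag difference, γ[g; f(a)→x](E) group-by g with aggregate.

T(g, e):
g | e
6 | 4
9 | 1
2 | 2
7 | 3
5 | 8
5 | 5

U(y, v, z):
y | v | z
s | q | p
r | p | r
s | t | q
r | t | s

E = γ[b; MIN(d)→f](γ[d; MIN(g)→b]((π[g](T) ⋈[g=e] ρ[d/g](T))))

Subexpression sizes:
  T → 6
  π[g](T) → 6
  T → 6
  ρ[d/g](T) → 6
  (π[g](T) ⋈[g=e] ρ[d/g](T)) → 3
  γ[d; MIN(g)→b]((π[g](T) ⋈[g=e] ρ[d/g](T))) → 2
  γ[b; MIN(d)→f](γ[d; MIN(g)→b]((π[g](T) ⋈[g=e] ρ[d/g](T)))) → 2

|E| = 2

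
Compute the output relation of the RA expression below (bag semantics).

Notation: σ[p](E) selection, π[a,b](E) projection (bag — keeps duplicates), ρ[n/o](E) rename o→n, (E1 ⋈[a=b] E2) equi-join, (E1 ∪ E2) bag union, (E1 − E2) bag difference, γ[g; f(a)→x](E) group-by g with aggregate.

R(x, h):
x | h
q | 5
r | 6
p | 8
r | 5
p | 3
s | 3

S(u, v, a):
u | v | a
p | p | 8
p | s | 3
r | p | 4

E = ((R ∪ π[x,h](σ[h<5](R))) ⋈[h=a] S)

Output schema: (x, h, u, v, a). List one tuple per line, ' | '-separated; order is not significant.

Row counts bottom-up:
  R → 6
  R → 6
  σ[h<5](R) → 2
  π[x,h](σ[h<5](R)) → 2
  (R ∪ π[x,h](σ[h<5](R))) → 8
  S → 3
  ((R ∪ π[x,h](σ[h<5](R))) ⋈[h=a] S) → 5

== RESULT ==
x | h | u | v | a
p | 3 | p | s | 3
p | 3 | p | s | 3
p | 8 | p | p | 8
s | 3 | p | s | 3
s | 3 | p | s | 3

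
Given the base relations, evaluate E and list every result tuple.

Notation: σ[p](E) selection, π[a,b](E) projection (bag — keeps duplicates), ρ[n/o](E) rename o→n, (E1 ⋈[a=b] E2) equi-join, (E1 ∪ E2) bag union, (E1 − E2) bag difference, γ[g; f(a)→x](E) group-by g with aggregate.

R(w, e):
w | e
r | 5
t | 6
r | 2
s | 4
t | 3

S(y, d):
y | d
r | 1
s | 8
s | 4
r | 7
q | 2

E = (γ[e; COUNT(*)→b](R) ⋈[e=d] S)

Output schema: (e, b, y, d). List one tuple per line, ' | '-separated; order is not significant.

Row counts bottom-up:
  R → 5
  γ[e; COUNT(*)→b](R) → 5
  S → 5
  (γ[e; COUNT(*)→b](R) ⋈[e=d] S) → 2

== RESULT ==
e | b | y | d
2 | 1 | q | 2
4 | 1 | s | 4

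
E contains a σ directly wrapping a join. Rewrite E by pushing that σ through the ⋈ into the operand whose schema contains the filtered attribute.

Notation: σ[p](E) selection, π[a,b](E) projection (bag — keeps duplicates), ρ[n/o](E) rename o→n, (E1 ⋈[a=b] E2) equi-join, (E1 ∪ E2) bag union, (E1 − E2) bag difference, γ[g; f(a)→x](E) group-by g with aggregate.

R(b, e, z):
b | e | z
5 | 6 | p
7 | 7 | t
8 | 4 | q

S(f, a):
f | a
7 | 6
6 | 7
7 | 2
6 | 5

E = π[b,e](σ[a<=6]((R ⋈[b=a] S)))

σ filters on a, owned by the right side.
E' = π[b,e]((R ⋈[b=a] σ[a<=6](S)))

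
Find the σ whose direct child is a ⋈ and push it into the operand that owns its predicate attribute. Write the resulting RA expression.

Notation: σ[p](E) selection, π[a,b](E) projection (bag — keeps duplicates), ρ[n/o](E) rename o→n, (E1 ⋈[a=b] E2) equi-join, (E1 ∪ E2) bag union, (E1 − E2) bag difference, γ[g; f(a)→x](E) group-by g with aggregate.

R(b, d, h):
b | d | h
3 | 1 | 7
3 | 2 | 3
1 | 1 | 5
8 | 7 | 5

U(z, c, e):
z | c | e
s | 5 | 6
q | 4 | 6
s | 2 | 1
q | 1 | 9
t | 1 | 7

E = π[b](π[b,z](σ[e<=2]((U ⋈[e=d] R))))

σ filters on e, owned by the left side.
E' = π[b](π[b,z]((σ[e<=2](U) ⋈[e=d] R)))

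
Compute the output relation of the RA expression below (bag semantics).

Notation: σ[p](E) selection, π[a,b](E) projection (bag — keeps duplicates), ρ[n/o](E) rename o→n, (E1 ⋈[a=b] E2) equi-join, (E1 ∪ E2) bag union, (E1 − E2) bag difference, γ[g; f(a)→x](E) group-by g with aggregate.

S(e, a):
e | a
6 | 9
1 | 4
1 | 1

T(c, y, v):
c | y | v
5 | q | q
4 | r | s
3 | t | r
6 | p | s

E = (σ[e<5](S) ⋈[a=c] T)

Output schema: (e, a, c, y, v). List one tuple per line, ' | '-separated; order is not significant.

Stepwise |·|:
  S → 3
  σ[e<5](S) → 2
  T → 4
  (σ[e<5](S) ⋈[a=c] T) → 1

== RESULT ==
e | a | c | y | v
1 | 4 | 4 | r | s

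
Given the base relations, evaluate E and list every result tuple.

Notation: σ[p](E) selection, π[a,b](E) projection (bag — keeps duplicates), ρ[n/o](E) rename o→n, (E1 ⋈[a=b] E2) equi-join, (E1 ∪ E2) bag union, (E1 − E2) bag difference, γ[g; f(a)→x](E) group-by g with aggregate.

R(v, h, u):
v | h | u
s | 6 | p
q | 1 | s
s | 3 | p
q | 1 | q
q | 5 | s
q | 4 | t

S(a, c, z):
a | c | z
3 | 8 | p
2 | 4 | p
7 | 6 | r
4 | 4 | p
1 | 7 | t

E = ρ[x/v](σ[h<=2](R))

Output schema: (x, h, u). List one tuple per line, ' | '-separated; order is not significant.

Subexpression sizes:
  R → 6
  σ[h<=2](R) → 2
  ρ[x/v](σ[h<=2](R)) → 2

== RESULT ==
x | h | u
q | 1 | q
q | 1 | s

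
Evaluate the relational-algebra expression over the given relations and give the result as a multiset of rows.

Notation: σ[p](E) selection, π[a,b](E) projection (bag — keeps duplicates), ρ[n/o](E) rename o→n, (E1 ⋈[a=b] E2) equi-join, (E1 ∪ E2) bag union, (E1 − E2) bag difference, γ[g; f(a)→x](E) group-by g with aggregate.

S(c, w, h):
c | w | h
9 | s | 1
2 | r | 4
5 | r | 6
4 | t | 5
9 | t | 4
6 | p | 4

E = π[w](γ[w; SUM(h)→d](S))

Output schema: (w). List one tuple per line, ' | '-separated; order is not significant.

Per-node cardinality:
  S → 6
  γ[w; SUM(h)→d](S) → 4
  π[w](γ[w; SUM(h)→d](S)) → 4

== RESULT ==
w
p
r
s
t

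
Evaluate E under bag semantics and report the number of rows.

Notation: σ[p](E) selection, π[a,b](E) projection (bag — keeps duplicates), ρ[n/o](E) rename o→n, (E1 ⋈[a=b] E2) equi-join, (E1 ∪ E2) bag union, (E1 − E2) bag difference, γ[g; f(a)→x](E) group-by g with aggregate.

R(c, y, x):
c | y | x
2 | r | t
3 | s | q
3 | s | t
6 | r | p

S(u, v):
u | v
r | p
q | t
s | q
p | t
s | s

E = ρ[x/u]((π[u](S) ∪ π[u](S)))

Per-node cardinality:
  S → 5
  π[u](S) → 5
  S → 5
  π[u](S) → 5
  (π[u](S) ∪ π[u](S)) → 10
  ρ[x/u]((π[u](S) ∪ π[u](S))) → 10

|E| = 10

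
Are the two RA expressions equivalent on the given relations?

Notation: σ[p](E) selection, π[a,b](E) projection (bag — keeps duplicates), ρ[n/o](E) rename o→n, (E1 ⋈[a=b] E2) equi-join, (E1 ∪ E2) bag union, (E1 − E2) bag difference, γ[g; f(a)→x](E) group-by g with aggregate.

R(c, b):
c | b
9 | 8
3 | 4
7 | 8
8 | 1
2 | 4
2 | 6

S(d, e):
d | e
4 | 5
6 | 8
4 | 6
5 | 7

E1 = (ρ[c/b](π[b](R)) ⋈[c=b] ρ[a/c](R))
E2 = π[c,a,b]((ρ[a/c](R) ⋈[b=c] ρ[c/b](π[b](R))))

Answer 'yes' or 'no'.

E1 subexpression sizes:
  R → 6
  π[b](R) → 6
  ρ[c/b](π[b](R)) → 6
  R → 6
  ρ[a/c](R) → 6
  (ρ[c/b](π[b](R)) ⋈[c=b] ρ[a/c](R)) → 10
E2 subexpression sizes:
  R → 6
  ρ[a/c](R) → 6
  R → 6
  π[b](R) → 6
  ρ[c/b](π[b](R)) → 6
  (ρ[a/c](R) ⋈[b=c] ρ[c/b](π[b](R))) → 10
  π[c,a,b]((ρ[a/c](R) ⋈[b=c] ρ[c/b](π[b](R)))) → 10

E1 and E2 produce the same multiset:
c | a | b
1 | 8 | 1
4 | 2 | 4
4 | 2 | 4
4 | 3 | 4
4 | 3 | 4
6 | 2 | 6
8 | 7 | 8
8 | 7 | 8
8 | 9 | 8
8 | 9 | 8

yes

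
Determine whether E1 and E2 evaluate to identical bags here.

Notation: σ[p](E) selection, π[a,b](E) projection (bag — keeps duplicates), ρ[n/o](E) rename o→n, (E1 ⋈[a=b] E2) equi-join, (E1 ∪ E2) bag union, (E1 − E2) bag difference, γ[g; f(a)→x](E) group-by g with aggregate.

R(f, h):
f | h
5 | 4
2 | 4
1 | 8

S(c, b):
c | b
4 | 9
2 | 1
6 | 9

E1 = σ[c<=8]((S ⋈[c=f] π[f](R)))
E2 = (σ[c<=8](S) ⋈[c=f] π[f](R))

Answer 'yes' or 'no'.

E1 stepwise |·|:
  S → 3
  R → 3
  π[f](R) → 3
  (S ⋈[c=f] π[f](R)) → 1
  σ[c<=8]((S ⋈[c=f] π[f](R))) → 1
E2 stepwise |·|:
  S → 3
  σ[c<=8](S) → 3
  R → 3
  π[f](R) → 3
  (σ[c<=8](S) ⋈[c=f] π[f](R)) → 1

E1 and E2 produce the same multiset:
c | b | f
2 | 1 | 2

yes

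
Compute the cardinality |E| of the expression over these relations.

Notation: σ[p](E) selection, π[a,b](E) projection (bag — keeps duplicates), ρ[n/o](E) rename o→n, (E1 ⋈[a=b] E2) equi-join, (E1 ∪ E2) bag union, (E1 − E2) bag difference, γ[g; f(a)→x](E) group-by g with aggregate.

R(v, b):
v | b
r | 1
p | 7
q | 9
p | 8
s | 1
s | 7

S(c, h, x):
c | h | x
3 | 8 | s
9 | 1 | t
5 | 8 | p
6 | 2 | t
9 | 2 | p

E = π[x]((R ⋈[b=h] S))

Stepwise |·|:
  R → 6
  S → 5
  (R ⋈[b=h] S) → 4
  π[x]((R ⋈[b=h] S)) → 4

|E| = 4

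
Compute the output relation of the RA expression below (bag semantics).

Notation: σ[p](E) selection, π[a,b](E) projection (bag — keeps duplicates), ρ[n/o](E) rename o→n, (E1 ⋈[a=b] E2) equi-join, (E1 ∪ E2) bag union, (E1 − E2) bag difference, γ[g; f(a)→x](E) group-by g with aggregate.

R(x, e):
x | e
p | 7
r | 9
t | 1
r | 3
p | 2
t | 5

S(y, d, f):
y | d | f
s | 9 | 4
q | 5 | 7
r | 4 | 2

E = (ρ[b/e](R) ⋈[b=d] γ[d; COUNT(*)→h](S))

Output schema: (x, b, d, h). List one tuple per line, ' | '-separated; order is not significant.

Stepwise |·|:
  R → 6
  ρ[b/e](R) → 6
  S → 3
  γ[d; COUNT(*)→h](S) → 3
  (ρ[b/e](R) ⋈[b=d] γ[d; COUNT(*)→h](S)) → 2

== RESULT ==
x | b | d | h
r | 9 | 9 | 1
t | 5 | 5 | 1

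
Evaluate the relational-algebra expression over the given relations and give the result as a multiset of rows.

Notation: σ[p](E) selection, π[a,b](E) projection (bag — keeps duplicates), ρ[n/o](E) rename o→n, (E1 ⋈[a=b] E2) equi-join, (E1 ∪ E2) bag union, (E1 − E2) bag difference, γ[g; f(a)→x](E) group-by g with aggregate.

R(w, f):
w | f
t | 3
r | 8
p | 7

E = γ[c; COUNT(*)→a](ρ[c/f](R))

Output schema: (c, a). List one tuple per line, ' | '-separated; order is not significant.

Stepwise |·|:
  R → 3
  ρ[c/f](R) → 3
  γ[c; COUNT(*)→a](ρ[c/f](R)) → 3

== RESULT ==
c | a
3 | 1
7 | 1
8 | 1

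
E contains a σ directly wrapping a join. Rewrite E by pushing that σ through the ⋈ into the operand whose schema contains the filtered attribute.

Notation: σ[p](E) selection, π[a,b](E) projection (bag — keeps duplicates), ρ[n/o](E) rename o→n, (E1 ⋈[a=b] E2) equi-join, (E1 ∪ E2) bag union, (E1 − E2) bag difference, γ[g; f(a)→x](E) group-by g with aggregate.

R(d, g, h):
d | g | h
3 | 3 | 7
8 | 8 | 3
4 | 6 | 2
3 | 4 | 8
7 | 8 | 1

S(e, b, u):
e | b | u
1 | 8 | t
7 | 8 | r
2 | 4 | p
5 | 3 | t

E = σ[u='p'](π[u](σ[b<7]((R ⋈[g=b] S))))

σ filters on b, owned by the right side.
E' = σ[u='p'](π[u]((R ⋈[g=b] σ[b<7](S))))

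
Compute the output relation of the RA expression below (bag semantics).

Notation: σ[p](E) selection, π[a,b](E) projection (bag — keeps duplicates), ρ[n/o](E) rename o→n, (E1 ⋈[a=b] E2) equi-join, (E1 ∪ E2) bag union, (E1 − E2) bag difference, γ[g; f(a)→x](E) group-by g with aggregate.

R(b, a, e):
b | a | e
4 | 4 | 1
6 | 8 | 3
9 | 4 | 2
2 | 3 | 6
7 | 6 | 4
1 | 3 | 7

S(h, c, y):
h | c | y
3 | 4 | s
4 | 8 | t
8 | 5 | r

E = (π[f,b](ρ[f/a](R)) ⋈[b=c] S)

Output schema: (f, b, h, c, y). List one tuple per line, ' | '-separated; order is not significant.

Stepwise |·|:
  R → 6
  ρ[f/a](R) → 6
  π[f,b](ρ[f/a](R)) → 6
  S → 3
  (π[f,b](ρ[f/a](R)) ⋈[b=c] S) → 1

== RESULT ==
f | b | h | c | y
4 | 4 | 3 | 4 | s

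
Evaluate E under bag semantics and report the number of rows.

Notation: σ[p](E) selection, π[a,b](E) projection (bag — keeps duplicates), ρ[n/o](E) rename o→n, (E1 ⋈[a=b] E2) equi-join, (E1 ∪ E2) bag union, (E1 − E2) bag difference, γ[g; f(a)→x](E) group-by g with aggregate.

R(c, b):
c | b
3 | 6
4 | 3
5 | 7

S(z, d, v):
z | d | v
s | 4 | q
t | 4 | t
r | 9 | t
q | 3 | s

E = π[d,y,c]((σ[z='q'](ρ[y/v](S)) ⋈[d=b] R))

Subexpression sizes:
  S → 4
  ρ[y/v](S) → 4
  σ[z='q'](ρ[y/v](S)) → 1
  R → 3
  (σ[z='q'](ρ[y/v](S)) ⋈[d=b] R) → 1
  π[d,y,c]((σ[z='q'](ρ[y/v](S)) ⋈[d=b] R)) → 1

|E| = 1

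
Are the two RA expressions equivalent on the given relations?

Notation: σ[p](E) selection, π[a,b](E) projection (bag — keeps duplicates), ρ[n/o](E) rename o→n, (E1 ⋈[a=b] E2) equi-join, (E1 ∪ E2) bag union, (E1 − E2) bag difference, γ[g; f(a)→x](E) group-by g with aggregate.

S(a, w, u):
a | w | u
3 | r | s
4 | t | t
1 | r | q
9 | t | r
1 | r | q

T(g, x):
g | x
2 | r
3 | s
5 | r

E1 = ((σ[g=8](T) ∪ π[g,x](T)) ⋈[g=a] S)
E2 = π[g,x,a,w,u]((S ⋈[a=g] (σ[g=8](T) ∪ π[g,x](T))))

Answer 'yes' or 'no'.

E1 row counts bottom-up:
  T → 3
  σ[g=8](T) → 0
  T → 3
  π[g,x](T) → 3
  (σ[g=8](T) ∪ π[g,x](T)) → 3
  S → 5
  ((σ[g=8](T) ∪ π[g,x](T)) ⋈[g=a] S) → 1
E2 row counts bottom-up:
  S → 5
  T → 3
  σ[g=8](T) → 0
  T → 3
  π[g,x](T) → 3
  (σ[g=8](T) ∪ π[g,x](T)) → 3
  (S ⋈[a=g] (σ[g=8](T) ∪ π[g,x](T))) → 1
  π[g,x,a,w,u]((S ⋈[a=g] (σ[g=8](T) ∪ π[g,x](T)))) → 1

E1 and E2 produce the same multiset:
g | x | a | w | u
3 | s | 3 | r | s

yes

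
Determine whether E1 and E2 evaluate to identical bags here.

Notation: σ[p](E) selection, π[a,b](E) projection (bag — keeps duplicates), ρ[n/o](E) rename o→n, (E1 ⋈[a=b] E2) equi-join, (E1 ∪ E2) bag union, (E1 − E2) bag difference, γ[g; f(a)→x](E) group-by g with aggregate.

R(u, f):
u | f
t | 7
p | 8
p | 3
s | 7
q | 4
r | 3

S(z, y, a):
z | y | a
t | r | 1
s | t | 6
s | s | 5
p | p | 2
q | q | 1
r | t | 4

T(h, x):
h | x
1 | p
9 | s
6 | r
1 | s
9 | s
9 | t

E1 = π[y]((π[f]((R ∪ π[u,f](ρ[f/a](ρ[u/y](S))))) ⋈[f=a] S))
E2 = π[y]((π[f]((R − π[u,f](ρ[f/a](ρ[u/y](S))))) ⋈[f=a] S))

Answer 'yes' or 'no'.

E1 per-node cardinality:
  R → 6
  S → 6
  ρ[u/y](S) → 6
  ρ[f/a](ρ[u/y](S)) → 6
  π[u,f](ρ[f/a](ρ[u/y](S))) → 6
  (R ∪ π[u,f](ρ[f/a](ρ[u/y](S)))) → 12
  π[f]((R ∪ π[u,f](ρ[f/a](ρ[u/y](S))))) → 12
  S → 6
  (π[f]((R ∪ π[u,f](ρ[f/a](ρ[u/y](S))))) ⋈[f=a] S) → 9
  π[y]((π[f]((R ∪ π[u,f](ρ[f/a](ρ[u/y](S))))) ⋈[f=a] S)) → 9
E2 per-node cardinality:
  R → 6
  S → 6
  ρ[u/y](S) → 6
  ρ[f/a](ρ[u/y](S)) → 6
  π[u,f](ρ[f/a](ρ[u/y](S))) → 6
  (R − π[u,f](ρ[f/a](ρ[u/y](S)))) → 6
  π[f]((R − π[u,f](ρ[f/a](ρ[u/y](S))))) → 6
  S → 6
  (π[f]((R − π[u,f](ρ[f/a](ρ[u/y](S))))) ⋈[f=a] S) → 1
  π[y]((π[f]((R − π[u,f](ρ[f/a](ρ[u/y](S))))) ⋈[f=a] S)) → 1

E1 result:
y
p
q
q
r
r
s
t
t
t
E2 result:
y
t
Witness: ('t',) appears 3× in E1 but 1× in E2.

no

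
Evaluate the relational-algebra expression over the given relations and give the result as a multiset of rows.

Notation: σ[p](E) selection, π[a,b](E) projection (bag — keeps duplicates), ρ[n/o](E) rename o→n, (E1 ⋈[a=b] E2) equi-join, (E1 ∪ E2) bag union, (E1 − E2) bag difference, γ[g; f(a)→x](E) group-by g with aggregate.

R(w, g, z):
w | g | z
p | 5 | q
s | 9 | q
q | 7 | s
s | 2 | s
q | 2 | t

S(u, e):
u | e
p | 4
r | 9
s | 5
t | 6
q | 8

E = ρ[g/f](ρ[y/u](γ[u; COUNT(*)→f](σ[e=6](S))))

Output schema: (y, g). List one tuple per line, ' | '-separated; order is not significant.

Per-node cardinality:
  S → 5
  σ[e=6](S) → 1
  γ[u; COUNT(*)→f](σ[e=6](S)) → 1
  ρ[y/u](γ[u; COUNT(*)→f](σ[e=6](S))) → 1
  ρ[g/f](ρ[y/u](γ[u; COUNT(*)→f](σ[e=6](S)))) → 1

== RESULT ==
y | g
t | 1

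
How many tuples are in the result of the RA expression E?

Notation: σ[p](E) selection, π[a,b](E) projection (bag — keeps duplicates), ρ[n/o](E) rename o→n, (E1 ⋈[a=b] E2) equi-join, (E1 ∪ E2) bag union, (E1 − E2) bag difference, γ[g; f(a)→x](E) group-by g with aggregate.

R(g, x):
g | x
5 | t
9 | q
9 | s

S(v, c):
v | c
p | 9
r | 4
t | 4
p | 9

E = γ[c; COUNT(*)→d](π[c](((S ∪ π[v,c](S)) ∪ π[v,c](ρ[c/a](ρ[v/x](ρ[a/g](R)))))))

Stepwise |·|:
  S → 4
  S → 4
  π[v,c](S) → 4
  (S ∪ π[v,c](S)) → 8
  R → 3
  ρ[a/g](R) → 3
  ρ[v/x](ρ[a/g](R)) → 3
  ρ[c/a](ρ[v/x](ρ[a/g](R))) → 3
  π[v,c](ρ[c/a](ρ[v/x](ρ[a/g](R)))) → 3
  ((S ∪ π[v,c](S)) ∪ π[v,c](ρ[c/a](ρ[v/x](ρ[a/g](R))))) → 11
  π[c](((S ∪ π[v,c](S)) ∪ π[v,c](ρ[c/a](ρ[v/x](ρ[a/g](R)))))) → 11
  γ[c; COUNT(*)→d](π[c](((S ∪ π[v,c](S)) ∪ π[v,c](ρ[c/a](ρ[v/x](ρ[a/g](R))))))) → 3

|E| = 3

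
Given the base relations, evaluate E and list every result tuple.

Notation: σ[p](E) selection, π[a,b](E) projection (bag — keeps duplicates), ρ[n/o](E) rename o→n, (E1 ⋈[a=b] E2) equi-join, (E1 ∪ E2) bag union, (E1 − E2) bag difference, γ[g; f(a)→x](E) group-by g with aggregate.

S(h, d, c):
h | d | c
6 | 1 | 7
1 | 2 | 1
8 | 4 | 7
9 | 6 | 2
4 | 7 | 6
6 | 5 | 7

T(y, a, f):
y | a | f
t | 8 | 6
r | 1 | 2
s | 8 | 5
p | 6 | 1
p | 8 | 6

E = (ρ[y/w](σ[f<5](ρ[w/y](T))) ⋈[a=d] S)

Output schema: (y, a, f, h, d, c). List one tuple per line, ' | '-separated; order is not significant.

Subexpression sizes:
  T → 5
  ρ[w/y](T) → 5
  σ[f<5](ρ[w/y](T)) → 2
  ρ[y/w](σ[f<5](ρ[w/y](T))) → 2
  S → 6
  (ρ[y/w](σ[f<5](ρ[w/y](T))) ⋈[a=d] S) → 2

== RESULT ==
y | a | f | h | d | c
p | 6 | 1 | 9 | 6 | 2
r | 1 | 2 | 6 | 1 | 7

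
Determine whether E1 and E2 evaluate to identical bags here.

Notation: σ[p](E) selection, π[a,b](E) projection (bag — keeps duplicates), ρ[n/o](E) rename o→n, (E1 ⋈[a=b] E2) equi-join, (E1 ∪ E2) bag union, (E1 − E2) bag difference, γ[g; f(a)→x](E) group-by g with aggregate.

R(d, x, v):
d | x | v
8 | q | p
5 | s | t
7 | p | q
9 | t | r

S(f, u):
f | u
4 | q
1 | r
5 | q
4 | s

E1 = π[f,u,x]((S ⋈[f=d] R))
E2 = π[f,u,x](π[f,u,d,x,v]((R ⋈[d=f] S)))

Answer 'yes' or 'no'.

E1 subexpression sizes:
  S → 4
  R → 4
  (S ⋈[f=d] R) → 1
  π[f,u,x]((S ⋈[f=d] R)) → 1
E2 subexpression sizes:
  R → 4
  S → 4
  (R ⋈[d=f] S) → 1
  π[f,u,d,x,v]((R ⋈[d=f] S)) → 1
  π[f,u,x](π[f,u,d,x,v]((R ⋈[d=f] S))) → 1

E1 and E2 produce the same multiset:
f | u | x
5 | q | s

yes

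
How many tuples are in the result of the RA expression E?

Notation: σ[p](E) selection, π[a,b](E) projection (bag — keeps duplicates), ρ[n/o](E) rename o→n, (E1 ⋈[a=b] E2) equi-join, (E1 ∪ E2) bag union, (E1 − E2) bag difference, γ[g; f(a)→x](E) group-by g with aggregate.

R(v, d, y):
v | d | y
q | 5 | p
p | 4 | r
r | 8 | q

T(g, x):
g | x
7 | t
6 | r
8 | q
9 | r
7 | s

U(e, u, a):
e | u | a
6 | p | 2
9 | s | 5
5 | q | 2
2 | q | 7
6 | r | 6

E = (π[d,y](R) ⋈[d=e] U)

Stepwise |·|:
  R → 3
  π[d,y](R) → 3
  U → 5
  (π[d,y](R) ⋈[d=e] U) → 1

|E| = 1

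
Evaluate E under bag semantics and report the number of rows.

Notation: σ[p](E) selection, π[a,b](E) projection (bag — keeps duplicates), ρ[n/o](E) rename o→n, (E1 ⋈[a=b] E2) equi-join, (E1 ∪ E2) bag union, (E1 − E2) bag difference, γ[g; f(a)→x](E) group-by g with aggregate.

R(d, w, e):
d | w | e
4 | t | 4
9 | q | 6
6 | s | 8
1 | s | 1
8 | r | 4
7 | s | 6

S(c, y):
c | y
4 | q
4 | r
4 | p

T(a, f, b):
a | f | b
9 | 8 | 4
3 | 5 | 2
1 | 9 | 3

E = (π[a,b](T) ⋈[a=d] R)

Per-node cardinality:
  T → 3
  π[a,b](T) → 3
  R → 6
  (π[a,b](T) ⋈[a=d] R) → 2

|E| = 2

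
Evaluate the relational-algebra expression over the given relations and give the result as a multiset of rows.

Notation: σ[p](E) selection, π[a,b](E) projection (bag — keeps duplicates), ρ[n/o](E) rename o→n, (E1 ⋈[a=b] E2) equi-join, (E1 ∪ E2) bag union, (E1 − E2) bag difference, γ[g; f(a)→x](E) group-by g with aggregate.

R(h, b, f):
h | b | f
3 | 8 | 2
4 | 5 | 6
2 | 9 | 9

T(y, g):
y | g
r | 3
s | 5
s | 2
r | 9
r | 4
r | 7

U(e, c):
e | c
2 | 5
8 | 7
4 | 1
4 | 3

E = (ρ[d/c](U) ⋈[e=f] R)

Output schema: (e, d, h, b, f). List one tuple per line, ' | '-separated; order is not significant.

Row counts bottom-up:
  U → 4
  ρ[d/c](U) → 4
  R → 3
  (ρ[d/c](U) ⋈[e=f] R) → 1

== RESULT ==
e | d | h | b | f
2 | 5 | 3 | 8 | 2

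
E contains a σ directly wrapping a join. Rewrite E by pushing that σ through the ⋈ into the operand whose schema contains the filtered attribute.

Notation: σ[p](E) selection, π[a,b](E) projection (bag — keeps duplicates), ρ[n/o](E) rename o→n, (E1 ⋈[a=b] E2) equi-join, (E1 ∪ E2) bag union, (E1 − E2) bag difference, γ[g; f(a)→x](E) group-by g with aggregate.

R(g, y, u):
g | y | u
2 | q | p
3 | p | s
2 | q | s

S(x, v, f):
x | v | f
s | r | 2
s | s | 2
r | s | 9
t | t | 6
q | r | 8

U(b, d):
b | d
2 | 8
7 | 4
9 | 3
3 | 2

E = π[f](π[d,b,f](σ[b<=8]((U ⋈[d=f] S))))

σ filters on b, owned by the left side.
E' = π[f](π[d,b,f]((σ[b<=8](U) ⋈[d=f] S)))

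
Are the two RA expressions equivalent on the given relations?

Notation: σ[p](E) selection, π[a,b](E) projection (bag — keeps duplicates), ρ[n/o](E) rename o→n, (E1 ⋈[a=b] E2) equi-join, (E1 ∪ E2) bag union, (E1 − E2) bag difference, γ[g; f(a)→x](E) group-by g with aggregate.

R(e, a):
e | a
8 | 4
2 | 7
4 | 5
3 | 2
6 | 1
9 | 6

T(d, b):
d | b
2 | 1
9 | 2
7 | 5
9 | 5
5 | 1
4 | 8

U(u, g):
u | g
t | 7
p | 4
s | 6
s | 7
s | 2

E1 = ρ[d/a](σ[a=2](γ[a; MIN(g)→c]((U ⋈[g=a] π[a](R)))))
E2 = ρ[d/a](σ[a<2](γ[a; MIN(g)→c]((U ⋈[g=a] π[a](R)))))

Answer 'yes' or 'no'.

E1 row counts bottom-up:
  U → 5
  R → 6
  π[a](R) → 6
  (U ⋈[g=a] π[a](R)) → 5
  γ[a; MIN(g)→c]((U ⋈[g=a] π[a](R))) → 4
  σ[a=2](γ[a; MIN(g)→c]((U ⋈[g=a] π[a](R)))) → 1
  ρ[d/a](σ[a=2](γ[a; MIN(g)→c]((U ⋈[g=a] π[a](R))))) → 1
E2 row counts bottom-up:
  U → 5
  R → 6
  π[a](R) → 6
  (U ⋈[g=a] π[a](R)) → 5
  γ[a; MIN(g)→c]((U ⋈[g=a] π[a](R))) → 4
  σ[a<2](γ[a; MIN(g)→c]((U ⋈[g=a] π[a](R)))) → 0
  ρ[d/a](σ[a<2](γ[a; MIN(g)→c]((U ⋈[g=a] π[a](R))))) → 0

E1 result:
d | c
2 | 2
E2 result:
d | c
(0 rows)
Witness: (2, 2) appears 1× in E1 but 0× in E2.

no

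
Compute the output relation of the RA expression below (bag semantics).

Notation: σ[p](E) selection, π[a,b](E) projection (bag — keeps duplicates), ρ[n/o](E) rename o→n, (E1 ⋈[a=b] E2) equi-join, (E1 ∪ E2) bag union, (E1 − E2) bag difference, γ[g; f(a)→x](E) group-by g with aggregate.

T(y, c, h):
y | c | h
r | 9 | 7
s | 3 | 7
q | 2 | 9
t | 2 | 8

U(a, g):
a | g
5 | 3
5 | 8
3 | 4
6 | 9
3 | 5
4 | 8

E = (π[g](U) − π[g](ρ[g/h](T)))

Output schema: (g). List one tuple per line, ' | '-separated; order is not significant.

Row counts bottom-up:
  U → 6
  π[g](U) → 6
  T → 4
  ρ[g/h](T) → 4
  π[g](ρ[g/h](T)) → 4
  (π[g](U) − π[g](ρ[g/h](T))) → 4

== RESULT ==
g
3
4
5
8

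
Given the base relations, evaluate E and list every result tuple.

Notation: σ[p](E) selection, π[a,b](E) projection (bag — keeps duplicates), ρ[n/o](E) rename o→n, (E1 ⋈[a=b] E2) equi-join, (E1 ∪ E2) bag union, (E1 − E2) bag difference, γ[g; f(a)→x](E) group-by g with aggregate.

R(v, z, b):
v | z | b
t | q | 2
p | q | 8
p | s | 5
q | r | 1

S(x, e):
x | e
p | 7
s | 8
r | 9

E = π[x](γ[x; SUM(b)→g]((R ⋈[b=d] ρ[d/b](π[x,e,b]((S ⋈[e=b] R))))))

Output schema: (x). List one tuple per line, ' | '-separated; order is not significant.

Per-node cardinality:
  R → 4
  S → 3
  R → 4
  (S ⋈[e=b] R) → 1
  π[x,e,b]((S ⋈[e=b] R)) → 1
  ρ[d/b](π[x,e,b]((S ⋈[e=b] R))) → 1
  (R ⋈[b=d] ρ[d/b](π[x,e,b]((S ⋈[e=b] R)))) → 1
  γ[x; SUM(b)→g]((R ⋈[b=d] ρ[d/b](π[x,e,b]((S ⋈[e=b] R))))) → 1
  π[x](γ[x; SUM(b)→g]((R ⋈[b=d] ρ[d/b](π[x,e,b]((S ⋈[e=b] R)))))) → 1

== RESULT ==
x
s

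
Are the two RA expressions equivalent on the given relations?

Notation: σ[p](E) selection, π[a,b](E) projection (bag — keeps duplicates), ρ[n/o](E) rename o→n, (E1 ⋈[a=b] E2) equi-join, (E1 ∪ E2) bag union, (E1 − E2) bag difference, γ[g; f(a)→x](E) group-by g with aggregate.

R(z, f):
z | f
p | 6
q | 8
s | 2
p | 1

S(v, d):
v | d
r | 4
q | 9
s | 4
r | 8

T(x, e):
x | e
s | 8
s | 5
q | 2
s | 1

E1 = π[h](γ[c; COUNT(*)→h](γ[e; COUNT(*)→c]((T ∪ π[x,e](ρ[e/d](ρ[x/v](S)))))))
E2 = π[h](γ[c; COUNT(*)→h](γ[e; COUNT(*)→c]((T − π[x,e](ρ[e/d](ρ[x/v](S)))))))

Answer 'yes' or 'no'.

E1 row counts bottom-up:
  T → 4
  S → 4
  ρ[x/v](S) → 4
  ρ[e/d](ρ[x/v](S)) → 4
  π[x,e](ρ[e/d](ρ[x/v](S))) → 4
  (T ∪ π[x,e](ρ[e/d](ρ[x/v](S)))) → 8
  γ[e; COUNT(*)→c]((T ∪ π[x,e](ρ[e/d](ρ[x/v](S))))) → 6
  γ[c; COUNT(*)→h](γ[e; COUNT(*)→c]((T ∪ π[x,e](ρ[e/d](ρ[x/v](S)))))) → 2
  π[h](γ[c; COUNT(*)→h](γ[e; COUNT(*)→c]((T ∪ π[x,e](ρ[e/d](ρ[x/v](S))))))) → 2
E2 row counts bottom-up:
  T → 4
  S → 4
  ρ[x/v](S) → 4
  ρ[e/d](ρ[x/v](S)) → 4
  π[x,e](ρ[e/d](ρ[x/v](S))) → 4
  (T − π[x,e](ρ[e/d](ρ[x/v](S)))) → 4
  γ[e; COUNT(*)→c]((T − π[x,e](ρ[e/d](ρ[x/v](S))))) → 4
  γ[c; COUNT(*)→h](γ[e; COUNT(*)→c]((T − π[x,e](ρ[e/d](ρ[x/v](S)))))) → 1
  π[h](γ[c; COUNT(*)→h](γ[e; COUNT(*)→c]((T − π[x,e](ρ[e/d](ρ[x/v](S))))))) → 1

E1 result:
h
2
4
E2 result:
h
4
Witness: (2,) appears 1× in E1 but 0× in E2.

no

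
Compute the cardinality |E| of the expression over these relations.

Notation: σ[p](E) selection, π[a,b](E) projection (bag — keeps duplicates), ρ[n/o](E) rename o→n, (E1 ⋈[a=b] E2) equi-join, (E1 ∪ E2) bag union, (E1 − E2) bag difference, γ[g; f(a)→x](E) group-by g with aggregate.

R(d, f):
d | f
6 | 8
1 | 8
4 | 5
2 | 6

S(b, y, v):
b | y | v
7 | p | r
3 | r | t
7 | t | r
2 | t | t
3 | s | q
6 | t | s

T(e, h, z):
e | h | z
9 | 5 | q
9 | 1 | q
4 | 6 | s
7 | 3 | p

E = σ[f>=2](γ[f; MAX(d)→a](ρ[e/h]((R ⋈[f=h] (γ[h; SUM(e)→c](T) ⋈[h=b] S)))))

Stepwise |·|:
  R → 4
  T → 4
  γ[h; SUM(e)→c](T) → 4
  S → 6
  (γ[h; SUM(e)→c](T) ⋈[h=b] S) → 3
  (R ⋈[f=h] (γ[h; SUM(e)→c](T) ⋈[h=b] S)) → 1
  ρ[e/h]((R ⋈[f=h] (γ[h; SUM(e)→c](T) ⋈[h=b] S))) → 1
  γ[f; MAX(d)→a](ρ[e/h]((R ⋈[f=h] (γ[h; SUM(e)→c](T) ⋈[h=b] S)))) → 1
  σ[f>=2](γ[f; MAX(d)→a](ρ[e/h]((R ⋈[f=h] (γ[h; SUM(e)→c](T) ⋈[h=b] S))))) → 1

|E| = 1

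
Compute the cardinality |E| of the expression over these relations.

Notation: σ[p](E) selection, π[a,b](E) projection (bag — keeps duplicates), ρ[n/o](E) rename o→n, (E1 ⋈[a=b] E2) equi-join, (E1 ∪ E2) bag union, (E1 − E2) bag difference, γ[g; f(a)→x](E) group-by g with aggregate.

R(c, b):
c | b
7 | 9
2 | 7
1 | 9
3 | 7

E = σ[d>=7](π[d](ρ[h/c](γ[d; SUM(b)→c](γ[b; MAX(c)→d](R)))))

Stepwise |·|:
  R → 4
  γ[b; MAX(c)→d](R) → 2
  γ[d; SUM(b)→c](γ[b; MAX(c)→d](R)) → 2
  ρ[h/c](γ[d; SUM(b)→c](γ[b; MAX(c)→d](R))) → 2
  π[d](ρ[h/c](γ[d; SUM(b)→c](γ[b; MAX(c)→d](R)))) → 2
  σ[d>=7](π[d](ρ[h/c](γ[d; SUM(b)→c](γ[b; MAX(c)→d](R))))) → 1

|E| = 1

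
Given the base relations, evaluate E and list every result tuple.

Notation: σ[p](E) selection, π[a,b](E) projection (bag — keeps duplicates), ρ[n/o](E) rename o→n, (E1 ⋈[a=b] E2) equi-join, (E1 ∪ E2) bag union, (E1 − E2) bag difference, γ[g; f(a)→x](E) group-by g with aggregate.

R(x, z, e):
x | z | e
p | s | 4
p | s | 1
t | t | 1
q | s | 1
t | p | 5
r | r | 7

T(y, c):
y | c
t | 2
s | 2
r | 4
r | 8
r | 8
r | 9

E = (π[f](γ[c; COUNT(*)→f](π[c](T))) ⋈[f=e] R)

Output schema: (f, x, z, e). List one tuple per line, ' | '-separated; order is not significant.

Per-node cardinality:
  T → 6
  π[c](T) → 6
  γ[c; COUNT(*)→f](π[c](T)) → 4
  π[f](γ[c; COUNT(*)→f](π[c](T))) → 4
  R → 6
  (π[f](γ[c; COUNT(*)→f](π[c](T))) ⋈[f=e] R) → 6

== RESULT ==
f | x | z | e
1 | p | s | 1
1 | p | s | 1
1 | q | s | 1
1 | q | s | 1
1 | t | t | 1
1 | t | t | 1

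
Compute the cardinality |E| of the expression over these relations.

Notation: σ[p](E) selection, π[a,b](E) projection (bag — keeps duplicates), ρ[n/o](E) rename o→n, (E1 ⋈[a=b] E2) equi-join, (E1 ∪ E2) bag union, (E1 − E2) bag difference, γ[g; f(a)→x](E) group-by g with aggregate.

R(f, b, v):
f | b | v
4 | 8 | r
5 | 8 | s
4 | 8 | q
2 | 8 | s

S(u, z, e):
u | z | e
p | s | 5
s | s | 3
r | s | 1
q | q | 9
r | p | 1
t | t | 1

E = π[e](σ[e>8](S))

Stepwise |·|:
  S → 6
  σ[e>8](S) → 1
  π[e](σ[e>8](S)) → 1

|E| = 1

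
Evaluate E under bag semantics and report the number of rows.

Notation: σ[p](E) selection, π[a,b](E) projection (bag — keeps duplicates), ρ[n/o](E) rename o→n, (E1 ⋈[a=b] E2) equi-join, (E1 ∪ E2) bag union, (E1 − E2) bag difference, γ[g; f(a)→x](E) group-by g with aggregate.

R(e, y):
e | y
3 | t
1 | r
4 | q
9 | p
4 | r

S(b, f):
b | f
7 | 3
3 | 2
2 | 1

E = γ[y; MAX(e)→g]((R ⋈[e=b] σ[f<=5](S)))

Stepwise |·|:
  R → 5
  S → 3
  σ[f<=5](S) → 3
  (R ⋈[e=b] σ[f<=5](S)) → 1
  γ[y; MAX(e)→g]((R ⋈[e=b] σ[f<=5](S))) → 1

|E| = 1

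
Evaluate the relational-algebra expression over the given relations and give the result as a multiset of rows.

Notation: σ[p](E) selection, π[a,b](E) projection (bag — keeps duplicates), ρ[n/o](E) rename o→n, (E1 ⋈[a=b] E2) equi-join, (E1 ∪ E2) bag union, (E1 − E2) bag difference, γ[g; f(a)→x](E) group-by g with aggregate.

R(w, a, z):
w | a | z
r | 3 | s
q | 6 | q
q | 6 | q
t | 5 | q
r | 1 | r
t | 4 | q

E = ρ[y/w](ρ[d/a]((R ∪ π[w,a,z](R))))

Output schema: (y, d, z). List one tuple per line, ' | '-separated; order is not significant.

Row counts bottom-up:
  R → 6
  R → 6
  π[w,a,z](R) → 6
  (R ∪ π[w,a,z](R)) → 12
  ρ[d/a]((R ∪ π[w,a,z](R))) → 12
  ρ[y/w](ρ[d/a]((R ∪ π[w,a,z](R)))) → 12

== RESULT ==
y | d | z
q | 6 | q
q | 6 | q
q | 6 | q
q | 6 | q
r | 1 | r
r | 1 | r
r | 3 | s
r | 3 | s
t | 4 | q
t | 4 | q
t | 5 | q
t | 5 | q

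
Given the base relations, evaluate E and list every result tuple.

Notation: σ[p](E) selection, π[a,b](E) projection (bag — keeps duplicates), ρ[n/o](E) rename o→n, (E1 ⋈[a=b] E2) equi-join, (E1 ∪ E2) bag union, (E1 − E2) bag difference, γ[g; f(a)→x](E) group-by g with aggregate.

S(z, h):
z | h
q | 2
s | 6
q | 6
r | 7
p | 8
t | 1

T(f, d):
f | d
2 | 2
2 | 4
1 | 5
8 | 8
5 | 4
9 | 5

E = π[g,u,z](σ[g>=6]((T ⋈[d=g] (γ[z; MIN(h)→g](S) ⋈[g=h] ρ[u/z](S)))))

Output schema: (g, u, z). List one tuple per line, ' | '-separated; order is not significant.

Per-node cardinality:
  T → 6
  S → 6
  γ[z; MIN(h)→g](S) → 5
  S → 6
  ρ[u/z](S) → 6
  (γ[z; MIN(h)→g](S) ⋈[g=h] ρ[u/z](S)) → 6
  (T ⋈[d=g] (γ[z; MIN(h)→g](S) ⋈[g=h] ρ[u/z](S))) → 2
  σ[g>=6]((T ⋈[d=g] (γ[z; MIN(h)→g](S) ⋈[g=h] ρ[u/z](S)))) → 1
  π[g,u,z](σ[g>=6]((T ⋈[d=g] (γ[z; MIN(h)→g](S) ⋈[g=h] ρ[u/z](S))))) → 1

== RESULT ==
g | u | z
8 | p | p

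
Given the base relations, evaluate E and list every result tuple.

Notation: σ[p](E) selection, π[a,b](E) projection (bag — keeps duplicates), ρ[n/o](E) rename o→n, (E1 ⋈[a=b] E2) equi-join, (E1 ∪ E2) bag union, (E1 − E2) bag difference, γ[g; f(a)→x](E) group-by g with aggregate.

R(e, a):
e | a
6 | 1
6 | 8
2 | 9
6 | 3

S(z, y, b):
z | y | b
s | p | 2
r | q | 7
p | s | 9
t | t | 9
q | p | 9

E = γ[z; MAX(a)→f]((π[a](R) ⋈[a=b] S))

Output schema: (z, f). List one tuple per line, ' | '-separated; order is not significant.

Subexpression sizes:
  R → 4
  π[a](R) → 4
  S → 5
  (π[a](R) ⋈[a=b] S) → 3
  γ[z; MAX(a)→f]((π[a](R) ⋈[a=b] S)) → 3

== RESULT ==
z | f
p | 9
q | 9
t | 9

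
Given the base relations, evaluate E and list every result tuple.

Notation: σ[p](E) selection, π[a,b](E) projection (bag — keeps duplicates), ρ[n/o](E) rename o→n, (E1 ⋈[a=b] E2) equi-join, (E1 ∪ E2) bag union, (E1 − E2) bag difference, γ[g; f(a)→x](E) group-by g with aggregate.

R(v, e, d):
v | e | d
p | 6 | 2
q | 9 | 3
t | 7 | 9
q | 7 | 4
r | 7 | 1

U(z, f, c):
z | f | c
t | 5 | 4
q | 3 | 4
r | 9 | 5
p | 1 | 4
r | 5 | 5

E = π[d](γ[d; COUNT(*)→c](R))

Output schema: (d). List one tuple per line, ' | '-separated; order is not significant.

Subexpression sizes:
  R → 5
  γ[d; COUNT(*)→c](R) → 5
  π[d](γ[d; COUNT(*)→c](R)) → 5

== RESULT ==
d
1
2
3
4
9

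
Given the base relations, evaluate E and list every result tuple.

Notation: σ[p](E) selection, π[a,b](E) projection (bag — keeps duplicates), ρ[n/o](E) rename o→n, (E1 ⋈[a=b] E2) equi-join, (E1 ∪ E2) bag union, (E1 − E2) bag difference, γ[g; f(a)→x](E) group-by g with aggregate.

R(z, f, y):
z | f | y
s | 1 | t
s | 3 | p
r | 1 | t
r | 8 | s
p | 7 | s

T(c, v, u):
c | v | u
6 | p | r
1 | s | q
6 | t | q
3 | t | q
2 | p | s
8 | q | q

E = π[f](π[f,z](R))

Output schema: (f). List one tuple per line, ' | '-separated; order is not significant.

Per-node cardinality:
  R → 5
  π[f,z](R) → 5
  π[f](π[f,z](R)) → 5

== RESULT ==
f
1
1
3
7
8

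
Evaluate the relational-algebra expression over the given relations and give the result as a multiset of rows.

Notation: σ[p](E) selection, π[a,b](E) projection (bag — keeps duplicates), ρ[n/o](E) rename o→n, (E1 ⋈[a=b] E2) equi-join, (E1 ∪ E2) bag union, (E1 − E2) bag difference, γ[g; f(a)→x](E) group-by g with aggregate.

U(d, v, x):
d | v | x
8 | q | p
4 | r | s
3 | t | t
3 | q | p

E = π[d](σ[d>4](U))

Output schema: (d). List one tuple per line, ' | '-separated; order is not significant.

Stepwise |·|:
  U → 4
  σ[d>4](U) → 1
  π[d](σ[d>4](U)) → 1

== RESULT ==
d
8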